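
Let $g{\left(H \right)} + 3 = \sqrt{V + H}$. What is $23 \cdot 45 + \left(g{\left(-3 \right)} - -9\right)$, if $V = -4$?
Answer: $1041 + i \sqrt{7} \approx 1041.0 + 2.6458 i$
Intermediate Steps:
$g{\left(H \right)} = -3 + \sqrt{-4 + H}$
$23 \cdot 45 + \left(g{\left(-3 \right)} - -9\right) = 23 \cdot 45 - \left(-6 - \sqrt{-4 - 3}\right) = 1035 + \left(\left(-3 + \sqrt{-7}\right) + 9\right) = 1035 + \left(\left(-3 + i \sqrt{7}\right) + 9\right) = 1035 + \left(6 + i \sqrt{7}\right) = 1041 + i \sqrt{7}$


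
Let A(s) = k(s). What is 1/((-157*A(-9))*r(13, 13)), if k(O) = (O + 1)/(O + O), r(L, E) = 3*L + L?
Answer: -9/32656 ≈ -0.00027560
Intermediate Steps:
r(L, E) = 4*L
k(O) = (1 + O)/(2*O) (k(O) = (1 + O)/((2*O)) = (1 + O)*(1/(2*O)) = (1 + O)/(2*O))
A(s) = (1 + s)/(2*s)
1/((-157*A(-9))*r(13, 13)) = 1/((-157*(1 - 9)/(2*(-9)))*(4*13)) = 1/(-157*(-1)*(-8)/(2*9)*52) = 1/(-157*4/9*52) = 1/(-628/9*52) = 1/(-32656/9) = -9/32656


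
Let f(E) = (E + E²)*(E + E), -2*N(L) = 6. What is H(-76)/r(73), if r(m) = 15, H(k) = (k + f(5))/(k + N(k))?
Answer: -224/1185 ≈ -0.18903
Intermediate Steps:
N(L) = -3 (N(L) = -½*6 = -3)
f(E) = 2*E*(E + E²) (f(E) = (E + E²)*(2*E) = 2*E*(E + E²))
H(k) = (300 + k)/(-3 + k) (H(k) = (k + 2*5²*(1 + 5))/(k - 3) = (k + 2*25*6)/(-3 + k) = (k + 300)/(-3 + k) = (300 + k)/(-3 + k))
H(-76)/r(73) = ((300 - 76)/(-3 - 76))/15 = (224/(-79))*(1/15) = -1/79*224*(1/15) = -224/79*1/15 = -224/1185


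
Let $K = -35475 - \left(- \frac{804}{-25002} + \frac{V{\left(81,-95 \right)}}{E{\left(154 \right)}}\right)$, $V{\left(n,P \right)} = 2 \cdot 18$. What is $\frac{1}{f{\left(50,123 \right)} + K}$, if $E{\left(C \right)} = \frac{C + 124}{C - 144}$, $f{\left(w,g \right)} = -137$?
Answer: $- \frac{579213}{20627702042} \approx -2.8079 \cdot 10^{-5}$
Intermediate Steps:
$V{\left(n,P \right)} = 36$
$E{\left(C \right)} = \frac{124 + C}{-144 + C}$
$K = - \frac{20548349861}{579213}$ ($K = -35475 - \left(- \frac{804}{-25002} + \frac{36}{\frac{1}{-144 + 154} \left(124 + 154\right)}\right) = -35475 - \left(\left(-804\right) \left(- \frac{1}{25002}\right) + \frac{36}{\frac{1}{10} \cdot 278}\right) = -35475 - \left(\frac{134}{4167} + \frac{36}{\frac{1}{10} \cdot 278}\right) = -35475 - \left(\frac{134}{4167} + \frac{36}{\frac{139}{5}}\right) = -35475 - \left(\frac{134}{4167} + 36 \cdot \frac{5}{139}\right) = -35475 - \left(\frac{134}{4167} + \frac{180}{139}\right) = -35475 - \frac{768686}{579213} = - \frac{20548349861}{579213} \approx -35476.0$)
$\frac{1}{f{\left(50,123 \right)} + K} = \frac{1}{-137 - \frac{20548349861}{579213}} = \frac{1}{- \frac{20627702042}{579213}} = - \frac{579213}{20627702042}$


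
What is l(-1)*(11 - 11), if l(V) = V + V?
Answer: 0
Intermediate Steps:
l(V) = 2*V
l(-1)*(11 - 11) = (2*(-1))*(11 - 11) = -2*0 = 0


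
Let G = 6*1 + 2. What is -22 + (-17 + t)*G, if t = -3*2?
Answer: -206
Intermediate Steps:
G = 8 (G = 6 + 2 = 8)
t = -6
-22 + (-17 + t)*G = -22 + (-17 - 6)*8 = -22 - 23*8 = -22 - 184 = -206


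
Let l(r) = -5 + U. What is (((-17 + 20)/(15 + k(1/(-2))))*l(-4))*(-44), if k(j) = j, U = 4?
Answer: 264/29 ≈ 9.1035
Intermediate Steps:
l(r) = -1 (l(r) = -5 + 4 = -1)
(((-17 + 20)/(15 + k(1/(-2))))*l(-4))*(-44) = (((-17 + 20)/(15 + 1/(-2)))*(-1))*(-44) = ((3/(15 - ½))*(-1))*(-44) = ((3/(29/2))*(-1))*(-44) = ((3*(2/29))*(-1))*(-44) = ((6/29)*(-1))*(-44) = -6/29*(-44) = 264/29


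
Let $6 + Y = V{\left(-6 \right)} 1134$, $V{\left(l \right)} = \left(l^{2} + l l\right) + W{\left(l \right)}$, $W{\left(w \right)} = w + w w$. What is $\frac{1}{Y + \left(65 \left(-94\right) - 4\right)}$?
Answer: $\frac{1}{109548} \approx 9.1284 \cdot 10^{-6}$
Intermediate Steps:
$W{\left(w \right)} = w + w^{2}$
$V{\left(l \right)} = 2 l^{2} + l \left(1 + l\right)$ ($V{\left(l \right)} = \left(l^{2} + l l\right) + l \left(1 + l\right) = \left(l^{2} + l^{2}\right) + l \left(1 + l\right) = 2 l^{2} + l \left(1 + l\right)$)
$Y = 115662$ ($Y = -6 + - 6 \left(1 + 3 \left(-6\right)\right) 1134 = -6 + - 6 \left(1 - 18\right) 1134 = -6 + \left(-6\right) \left(-17\right) 1134 = -6 + 102 \cdot 1134 = -6 + 115668 = 115662$)
$\frac{1}{Y + \left(65 \left(-94\right) - 4\right)} = \frac{1}{115662 + \left(65 \left(-94\right) - 4\right)} = \frac{1}{115662 - 6114} = \frac{1}{109548}$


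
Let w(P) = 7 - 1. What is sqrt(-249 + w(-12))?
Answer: 9*I*sqrt(3) ≈ 15.588*I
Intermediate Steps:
w(P) = 6
sqrt(-249 + w(-12)) = sqrt(-249 + 6) = sqrt(-243) = 9*I*sqrt(3)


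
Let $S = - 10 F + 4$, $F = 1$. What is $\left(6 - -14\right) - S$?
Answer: $26$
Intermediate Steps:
$S = -6$ ($S = \left(-10\right) 1 + 4 = -10 + 4 = -6$)
$\left(6 - -14\right) - S = \left(6 - -14\right) - -6 = \left(6 + 14\right) + 6 = 20 + 6 = 26$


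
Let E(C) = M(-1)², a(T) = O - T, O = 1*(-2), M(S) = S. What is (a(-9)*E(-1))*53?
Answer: 371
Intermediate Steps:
O = -2
a(T) = -2 - T
E(C) = 1 (E(C) = (-1)² = 1)
(a(-9)*E(-1))*53 = ((-2 - 1*(-9))*1)*53 = ((-2 + 9)*1)*53 = (7*1)*53 = 7*53 = 371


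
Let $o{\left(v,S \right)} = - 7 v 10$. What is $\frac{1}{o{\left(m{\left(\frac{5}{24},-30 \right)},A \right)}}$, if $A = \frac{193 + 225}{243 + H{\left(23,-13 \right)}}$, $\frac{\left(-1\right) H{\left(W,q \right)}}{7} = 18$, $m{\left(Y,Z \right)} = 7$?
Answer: $- \frac{1}{490} \approx -0.0020408$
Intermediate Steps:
$H{\left(W,q \right)} = -126$ ($H{\left(W,q \right)} = \left(-7\right) 18 = -126$)
$A = \frac{418}{117}$ ($A = \frac{193 + 225}{243 - 126} = \frac{418}{117} \approx 3.5727$)
$o{\left(v,S \right)} = - 70 v$
$\frac{1}{o{\left(m{\left(\frac{5}{24},-30 \right)},A \right)}} = \frac{1}{\left(-70\right) 7} = \frac{1}{-490} = - \frac{1}{490}$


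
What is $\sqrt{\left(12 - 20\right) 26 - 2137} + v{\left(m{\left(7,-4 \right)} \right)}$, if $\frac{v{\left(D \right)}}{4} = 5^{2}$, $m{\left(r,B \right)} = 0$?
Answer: $100 + i \sqrt{2345} \approx 100.0 + 48.425 i$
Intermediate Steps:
$v{\left(D \right)} = 100$ ($v{\left(D \right)} = 4 \cdot 5^{2} = 4 \cdot 25 = 100$)
$\sqrt{\left(12 - 20\right) 26 - 2137} + v{\left(m{\left(7,-4 \right)} \right)} = \sqrt{\left(12 - 20\right) 26 - 2137} + 100 = \sqrt{\left(-8\right) 26 - 2137} + 100 = \sqrt{-208 - 2137} + 100 = \sqrt{-2345} + 100 = i \sqrt{2345} + 100 = 100 + i \sqrt{2345}$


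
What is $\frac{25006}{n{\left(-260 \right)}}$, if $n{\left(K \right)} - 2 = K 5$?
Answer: $- \frac{12503}{649} \approx -19.265$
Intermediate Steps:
$n{\left(K \right)} = 2 + 5 K$ ($n{\left(K \right)} = 2 + K 5 = 2 + 5 K$)
$\frac{25006}{n{\left(-260 \right)}} = \frac{25006}{2 + 5 \left(-260\right)} = \frac{25006}{2 - 1300} = \frac{25006}{-1298} = 25006 \left(- \frac{1}{1298}\right) = - \frac{12503}{649}$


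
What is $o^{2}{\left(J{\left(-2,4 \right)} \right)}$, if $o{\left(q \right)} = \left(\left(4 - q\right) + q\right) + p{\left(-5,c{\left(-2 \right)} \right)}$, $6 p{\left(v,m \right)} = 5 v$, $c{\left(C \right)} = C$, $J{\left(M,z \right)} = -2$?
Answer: $\frac{1}{36} \approx 0.027778$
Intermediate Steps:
$p{\left(v,m \right)} = \frac{5 v}{6}$
$o{\left(q \right)} = - \frac{1}{6}$ ($o{\left(q \right)} = \left(\left(4 - q\right) + q\right) + \frac{5}{6} \left(-5\right) = 4 - \frac{25}{6} = - \frac{1}{6}$)
$o^{2}{\left(J{\left(-2,4 \right)} \right)} = \left(- \frac{1}{6}\right)^{2} = \frac{1}{36}$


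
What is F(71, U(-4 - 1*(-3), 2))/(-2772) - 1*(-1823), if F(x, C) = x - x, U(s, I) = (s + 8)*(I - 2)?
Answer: 1823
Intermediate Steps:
U(s, I) = (-2 + I)*(8 + s) (U(s, I) = (8 + s)*(-2 + I) = (-2 + I)*(8 + s))
F(x, C) = 0
F(71, U(-4 - 1*(-3), 2))/(-2772) - 1*(-1823) = 0/(-2772) - 1*(-1823) = 0*(-1/2772) + 1823 = 0 + 1823 = 1823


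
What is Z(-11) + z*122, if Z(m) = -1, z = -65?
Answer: -7931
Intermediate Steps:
Z(-11) + z*122 = -1 - 65*122 = -1 - 7930 = -7931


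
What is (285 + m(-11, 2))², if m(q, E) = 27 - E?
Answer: 96100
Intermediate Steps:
(285 + m(-11, 2))² = (285 + (27 - 1*2))² = (285 + (27 - 2))² = (285 + 25)² = 310² = 96100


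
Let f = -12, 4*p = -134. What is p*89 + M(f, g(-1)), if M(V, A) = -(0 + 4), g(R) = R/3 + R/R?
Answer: -5971/2 ≈ -2985.5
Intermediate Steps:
p = -67/2 (p = (¼)*(-134) = -67/2 ≈ -33.500)
g(R) = 1 + R/3 (g(R) = R*(⅓) + 1 = R/3 + 1 = 1 + R/3)
M(V, A) = -4 (M(V, A) = -1*4 = -4)
p*89 + M(f, g(-1)) = -67/2*89 - 4 = -5963/2 - 4 = -5971/2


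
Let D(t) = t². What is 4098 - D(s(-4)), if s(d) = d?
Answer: 4082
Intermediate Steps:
4098 - D(s(-4)) = 4098 - 1*(-4)² = 4098 - 1*16 = 4098 - 16 = 4082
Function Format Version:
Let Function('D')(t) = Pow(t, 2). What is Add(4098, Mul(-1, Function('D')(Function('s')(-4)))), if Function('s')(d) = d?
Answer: 4082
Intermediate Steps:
Add(4098, Mul(-1, Function('D')(Function('s')(-4)))) = Add(4098, Mul(-1, Pow(-4, 2))) = Add(4098, Mul(-1, 16)) = Add(4098, -16) = 4082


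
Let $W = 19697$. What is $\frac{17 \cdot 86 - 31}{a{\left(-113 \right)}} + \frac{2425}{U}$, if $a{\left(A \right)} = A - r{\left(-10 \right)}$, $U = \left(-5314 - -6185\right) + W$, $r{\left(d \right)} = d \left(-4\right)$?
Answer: $- \frac{3229087}{349656} \approx -9.235$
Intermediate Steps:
$r{\left(d \right)} = - 4 d$
$U = 20568$ ($U = \left(-5314 - -6185\right) + 19697 = \left(-5314 + 6185\right) + 19697 = 871 + 19697 = 20568$)
$a{\left(A \right)} = -40 + A$ ($a{\left(A \right)} = A - \left(-4\right) \left(-10\right) = A - 40 = -40 + A$)
$\frac{17 \cdot 86 - 31}{a{\left(-113 \right)}} + \frac{2425}{U} = \frac{17 \cdot 86 - 31}{-40 - 113} + \frac{2425}{20568} = \frac{1462 - 31}{-153} + 2425 \cdot \frac{1}{20568} = 1431 \left(- \frac{1}{153}\right) + \frac{2425}{20568} = - \frac{159}{17} + \frac{2425}{20568} = - \frac{3229087}{349656}$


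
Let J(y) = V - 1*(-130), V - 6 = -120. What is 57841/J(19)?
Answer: 57841/16 ≈ 3615.1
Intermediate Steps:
V = -114 (V = 6 - 120 = -114)
J(y) = 16 (J(y) = -114 - 1*(-130) = -114 + 130 = 16)
57841/J(19) = 57841/16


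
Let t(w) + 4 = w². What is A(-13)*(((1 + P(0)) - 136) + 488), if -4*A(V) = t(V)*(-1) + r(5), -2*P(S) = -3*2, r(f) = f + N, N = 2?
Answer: 14062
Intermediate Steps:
r(f) = 2 + f (r(f) = f + 2 = 2 + f)
t(w) = -4 + w²
P(S) = 3 (P(S) = -(-3)*2/2 = -½*(-6) = 3)
A(V) = -11/4 + V²/4 (A(V) = -((-4 + V²)*(-1) + (2 + 5))/4 = -((4 - V²) + 7)/4 = -(11 - V²)/4 = -11/4 + V²/4)
A(-13)*(((1 + P(0)) - 136) + 488) = (-11/4 + (¼)*(-13)²)*(((1 + 3) - 136) + 488) = (-11/4 + (¼)*169)*((4 - 136) + 488) = (-11/4 + 169/4)*(-132 + 488) = (79/2)*356 = 14062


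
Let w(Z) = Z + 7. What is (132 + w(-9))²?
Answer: 16900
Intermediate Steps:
w(Z) = 7 + Z
(132 + w(-9))² = (132 + (7 - 9))² = (132 - 2)² = 130² = 16900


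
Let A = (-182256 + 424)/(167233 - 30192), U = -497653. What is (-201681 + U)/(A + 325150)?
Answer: -47918715347/22279349659 ≈ -2.1508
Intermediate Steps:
A = -181832/137041 ≈ -1.3268
(-201681 + U)/(A + 325150) = (-201681 - 497653)/(-181832/137041 + 325150) = -699334/44558699318/137041 = -699334*137041/44558699318 = -47918715347/22279349659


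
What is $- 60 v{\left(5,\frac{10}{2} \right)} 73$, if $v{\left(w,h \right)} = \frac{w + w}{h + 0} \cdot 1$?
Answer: $-8760$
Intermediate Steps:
$v{\left(w,h \right)} = \frac{2 w}{h}$ ($v{\left(w,h \right)} = \frac{2 w}{h} 1 = \frac{2 w}{h}$)
$- 60 v{\left(5,\frac{10}{2} \right)} 73 = - 60 \cdot 2 \cdot 5 \frac{1}{10 \cdot \frac{1}{2}} \cdot 73 = - 60 \cdot 2 \cdot 5 \cdot \frac{1}{5} \cdot 73 = \left(-60\right) 2 \cdot 73 = \left(-120\right) 73 = -8760$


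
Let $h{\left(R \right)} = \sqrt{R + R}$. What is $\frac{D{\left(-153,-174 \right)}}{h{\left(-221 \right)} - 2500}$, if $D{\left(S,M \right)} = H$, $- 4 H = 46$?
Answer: $\frac{14375}{3125221} + \frac{23 i \sqrt{442}}{12500884} \approx 0.0045997 + 3.8681 \cdot 10^{-5} i$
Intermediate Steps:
$h{\left(R \right)} = \sqrt{2} \sqrt{R}$ ($h{\left(R \right)} = \sqrt{2 R} = \sqrt{2} \sqrt{R}$)
$H = - \frac{23}{2}$ ($H = \left(- \frac{1}{4}\right) 46 = - \frac{23}{2} \approx -11.5$)
$D{\left(S,M \right)} = - \frac{23}{2}$
$\frac{D{\left(-153,-174 \right)}}{h{\left(-221 \right)} - 2500} = - \frac{23}{2 \left(\sqrt{2} \sqrt{-221} - 2500\right)} = - \frac{23}{2 \left(\sqrt{2} i \sqrt{221} - 2500\right)} = - \frac{23}{2 \left(i \sqrt{442} - 2500\right)} = - \frac{23}{2 \left(-2500 + i \sqrt{442}\right)}$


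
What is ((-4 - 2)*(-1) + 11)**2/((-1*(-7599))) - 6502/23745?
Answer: -278081/1179335 ≈ -0.23579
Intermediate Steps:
((-4 - 2)*(-1) + 11)**2/((-1*(-7599))) - 6502/23745 = (-6*(-1) + 11)**2/7599 - 6502*1/23745 = (6 + 11)**2*(1/7599) - 6502/23745 = 17**2*(1/7599) - 6502/23745 = 289*(1/7599) - 6502/23745 = 17/447 - 6502/23745 = -278081/1179335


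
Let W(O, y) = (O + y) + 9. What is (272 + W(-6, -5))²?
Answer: 72900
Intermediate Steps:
W(O, y) = 9 + O + y
(272 + W(-6, -5))² = (272 + (9 - 6 - 5))² = (272 - 2)² = 270² = 72900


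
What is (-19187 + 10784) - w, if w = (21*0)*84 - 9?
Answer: -8394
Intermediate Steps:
w = -9 (w = 0*84 - 9 = 0 - 9 = -9)
(-19187 + 10784) - w = (-19187 + 10784) - 1*(-9) = -8403 + 9 = -8394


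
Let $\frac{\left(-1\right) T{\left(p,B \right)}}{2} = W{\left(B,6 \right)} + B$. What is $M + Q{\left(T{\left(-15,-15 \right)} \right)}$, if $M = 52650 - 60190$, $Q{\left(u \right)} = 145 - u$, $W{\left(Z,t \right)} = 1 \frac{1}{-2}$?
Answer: $-7426$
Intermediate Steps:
$W{\left(Z,t \right)} = - \frac{1}{2}$ ($W{\left(Z,t \right)} = 1 \left(- \frac{1}{2}\right) = - \frac{1}{2}$)
$T{\left(p,B \right)} = 1 - 2 B$ ($T{\left(p,B \right)} = - 2 \left(- \frac{1}{2} + B\right) = 1 - 2 B$)
$M = -7540$
$M + Q{\left(T{\left(-15,-15 \right)} \right)} = -7540 + \left(145 - \left(1 - -30\right)\right) = -7540 + \left(145 - \left(1 + 30\right)\right) = -7540 + \left(145 - 31\right) = -7540 + 114 = -7426$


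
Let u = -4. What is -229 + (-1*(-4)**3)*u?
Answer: -485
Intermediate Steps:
-229 + (-1*(-4)**3)*u = -229 - 1*(-4)**3*(-4) = -229 - 1*(-64)*(-4) = -229 + 64*(-4) = -229 - 256 = -485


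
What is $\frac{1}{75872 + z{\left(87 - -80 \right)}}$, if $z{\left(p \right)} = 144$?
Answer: $\frac{1}{76016} \approx 1.3155 \cdot 10^{-5}$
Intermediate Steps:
$\frac{1}{75872 + z{\left(87 - -80 \right)}} = \frac{1}{75872 + 144} = \frac{1}{76016}$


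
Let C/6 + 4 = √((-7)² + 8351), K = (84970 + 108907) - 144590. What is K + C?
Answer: 49263 + 120*√21 ≈ 49813.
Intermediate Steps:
K = 49287 (K = 193877 - 144590 = 49287)
C = -24 + 120*√21 (C = -24 + 6*√((-7)² + 8351) = -24 + 6*√(49 + 8351) = -24 + 6*√8400 = -24 + 6*(20*√21) = -24 + 120*√21 ≈ 525.91)
K + C = 49287 + (-24 + 120*√21) = 49263 + 120*√21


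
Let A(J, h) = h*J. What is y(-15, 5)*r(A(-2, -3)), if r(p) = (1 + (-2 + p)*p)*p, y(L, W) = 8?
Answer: 1200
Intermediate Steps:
A(J, h) = J*h
r(p) = p*(1 + p*(-2 + p)) (r(p) = (1 + p*(-2 + p))*p = p*(1 + p*(-2 + p)))
y(-15, 5)*r(A(-2, -3)) = 8*((-2*(-3))*(1 + (-2*(-3))² - (-4)*(-3))) = 8*(6*(1 + 6² - 2*6)) = 8*(6*(1 + 36 - 12)) = 8*(6*25) = 8*150 = 1200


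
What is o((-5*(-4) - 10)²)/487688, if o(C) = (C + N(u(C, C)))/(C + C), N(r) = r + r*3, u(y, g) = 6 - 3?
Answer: 7/6096100 ≈ 1.1483e-6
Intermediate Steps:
u(y, g) = 3
N(r) = 4*r (N(r) = r + 3*r = 4*r)
o(C) = (12 + C)/(2*C) (o(C) = (C + 4*3)/(C + C) = (C + 12)/((2*C)) = (12 + C)*(1/(2*C)) = (12 + C)/(2*C))
o((-5*(-4) - 10)²)/487688 = ((12 + (-5*(-4) - 10)²)/(2*((-5*(-4) - 10)²)))/487688 = ((12 + (20 - 10)²)/(2*((20 - 10)²)))*(1/487688) = ((12 + 10²)/(2*(10²)))*(1/487688) = ((½)*(12 + 100)/100)*(1/487688) = ((½)*(1/100)*112)*(1/487688) = (14/25)*(1/487688) = 7/6096100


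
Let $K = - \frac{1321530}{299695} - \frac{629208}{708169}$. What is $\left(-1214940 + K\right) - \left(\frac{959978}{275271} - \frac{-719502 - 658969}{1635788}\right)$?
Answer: $- \frac{27416293791610499237759909}{22565786396338814244} \approx -1.215 \cdot 10^{6}$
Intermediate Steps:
$K = - \frac{20444310366}{3858812881}$ ($K = \left(-1321530\right) \frac{1}{299695} - \frac{629208}{708169} = - \frac{264306}{59939} - \frac{629208}{708169} = - \frac{20444310366}{3858812881} \approx -5.2981$)
$\left(-1214940 + K\right) - \left(\frac{959978}{275271} - \frac{-719502 - 658969}{1635788}\right) = \left(-1214940 - \frac{20444310366}{3858812881}\right) - \left(\frac{959978}{275271} - \frac{-719502 - 658969}{1635788}\right) = - \frac{4688246565952506}{3858812881} - \frac{1949773583305}{450284998548} = - \frac{27416293791610499237759909}{22565786396338814244}$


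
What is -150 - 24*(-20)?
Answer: 330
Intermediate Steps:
-150 - 24*(-20) = -150 + 480 = 330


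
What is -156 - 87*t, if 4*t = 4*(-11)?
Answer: 801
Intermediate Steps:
t = -11 (t = (4*(-11))/4 = (¼)*(-44) = -11)
-156 - 87*t = -156 - 87*(-11) = -156 + 957 = 801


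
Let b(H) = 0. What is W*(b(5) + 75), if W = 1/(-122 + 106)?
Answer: -75/16 ≈ -4.6875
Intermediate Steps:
W = -1/16 (W = 1/(-16) = -1/16 ≈ -0.062500)
W*(b(5) + 75) = -(0 + 75)/16 = -1/16*75 = -75/16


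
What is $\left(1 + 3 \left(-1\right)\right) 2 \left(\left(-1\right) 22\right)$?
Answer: $88$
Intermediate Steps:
$\left(1 + 3 \left(-1\right)\right) 2 \left(\left(-1\right) 22\right) = \left(1 - 3\right) 2 \left(-22\right) = \left(-2\right) \left(-44\right) = 88$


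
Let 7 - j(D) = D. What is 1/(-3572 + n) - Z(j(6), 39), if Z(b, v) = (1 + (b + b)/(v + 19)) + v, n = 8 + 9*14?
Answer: -3991547/99702 ≈ -40.035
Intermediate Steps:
n = 134 (n = 8 + 126 = 134)
j(D) = 7 - D
Z(b, v) = 1 + v + 2*b/(19 + v) (Z(b, v) = (1 + (2*b)/(19 + v)) + v = (1 + 2*b/(19 + v)) + v = 1 + v + 2*b/(19 + v))
1/(-3572 + n) - Z(j(6), 39) = 1/(-3572 + 134) - (19 + 39**2 + 2*(7 - 1*6) + 20*39)/(19 + 39) = 1/(-3438) - (19 + 1521 + 2*(7 - 6) + 780)/58 = -1/3438 - (19 + 1521 + 2*1 + 780)/58 = -1/3438 - (19 + 1521 + 2 + 780)/58 = -1/3438 - 2322/58 = -1/3438 - 1*1161/29 = -1/3438 - 1161/29 = -3991547/99702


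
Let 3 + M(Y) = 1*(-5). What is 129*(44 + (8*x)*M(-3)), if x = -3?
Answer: 30444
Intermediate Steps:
M(Y) = -8 (M(Y) = -3 + 1*(-5) = -3 - 5 = -8)
129*(44 + (8*x)*M(-3)) = 129*(44 + (8*(-3))*(-8)) = 129*(44 - 24*(-8)) = 129*(44 + 192) = 129*236 = 30444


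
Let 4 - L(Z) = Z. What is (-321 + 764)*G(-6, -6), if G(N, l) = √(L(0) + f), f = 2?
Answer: 443*√6 ≈ 1085.1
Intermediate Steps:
L(Z) = 4 - Z
G(N, l) = √6 (G(N, l) = √((4 - 1*0) + 2) = √((4 + 0) + 2) = √(4 + 2) = √6)
(-321 + 764)*G(-6, -6) = (-321 + 764)*√6 = 443*√6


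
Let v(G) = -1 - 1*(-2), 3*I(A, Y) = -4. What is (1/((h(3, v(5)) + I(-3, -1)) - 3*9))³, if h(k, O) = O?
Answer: -1/27000 ≈ -3.7037e-5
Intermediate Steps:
I(A, Y) = -4/3 (I(A, Y) = (⅓)*(-4) = -4/3)
v(G) = 1 (v(G) = -1 + 2 = 1)
(1/((h(3, v(5)) + I(-3, -1)) - 3*9))³ = (1/(((1 - 4/3) - 3)*9))³ = ((⅑)/(-⅓ - 3))³ = ((⅑)/(-10/3))³ = (-3/10*⅑)³ = (-1/30)³ = -1/27000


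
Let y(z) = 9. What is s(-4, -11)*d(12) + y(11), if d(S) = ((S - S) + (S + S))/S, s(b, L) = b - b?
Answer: 9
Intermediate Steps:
s(b, L) = 0
d(S) = 2 (d(S) = (0 + 2*S)/S = (2*S)/S = 2)
s(-4, -11)*d(12) + y(11) = 0*2 + 9 = 0 + 9 = 9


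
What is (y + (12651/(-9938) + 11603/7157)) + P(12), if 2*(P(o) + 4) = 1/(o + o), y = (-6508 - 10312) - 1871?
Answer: -31912303047979/1707030384 ≈ -18695.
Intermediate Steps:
y = -18691 (y = -16820 - 1871 = -18691)
P(o) = -4 + 1/(4*o) (P(o) = -4 + 1/(2*(o + o)) = -4 + 1/(2*((2*o))) = -4 + (1/(2*o))/2 = -4 + 1/(4*o))
(y + (12651/(-9938) + 11603/7157)) + P(12) = (-18691 + (12651/(-9938) + 11603/7157)) + (-4 + (1/4)/12) = (-18691 + (12651*(-1/9938) + 11603*(1/7157))) + (-4 + (1/4)*(1/12)) = (-18691 + (-12651/9938 + 11603/7157)) + (-4 + 1/48) = (-18691 + 24767407/71126266) - 191/48 = -1329396270399/71126266 - 191/48 = -31912303047979/1707030384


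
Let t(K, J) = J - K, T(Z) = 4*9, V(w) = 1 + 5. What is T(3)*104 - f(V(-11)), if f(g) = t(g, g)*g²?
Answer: 3744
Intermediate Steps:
V(w) = 6
T(Z) = 36
f(g) = 0 (f(g) = (g - g)*g² = 0*g² = 0)
T(3)*104 - f(V(-11)) = 36*104 - 1*0 = 3744 + 0 = 3744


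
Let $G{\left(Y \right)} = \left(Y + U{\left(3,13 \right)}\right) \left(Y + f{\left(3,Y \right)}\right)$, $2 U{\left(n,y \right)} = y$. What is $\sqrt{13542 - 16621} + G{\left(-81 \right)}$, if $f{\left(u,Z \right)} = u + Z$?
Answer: $\frac{23691}{2} + i \sqrt{3079} \approx 11846.0 + 55.489 i$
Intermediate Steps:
$f{\left(u,Z \right)} = Z + u$
$U{\left(n,y \right)} = \frac{y}{2}$
$G{\left(Y \right)} = \left(3 + 2 Y\right) \left(\frac{13}{2} + Y\right)$ ($G{\left(Y \right)} = \left(Y + \frac{1}{2} \cdot 13\right) \left(Y + \left(Y + 3\right)\right) = \left(Y + \frac{13}{2}\right) \left(Y + \left(3 + Y\right)\right) = \left(\frac{13}{2} + Y\right) \left(3 + 2 Y\right) = \left(3 + 2 Y\right) \left(\frac{13}{2} + Y\right)$)
$\sqrt{13542 - 16621} + G{\left(-81 \right)} = \sqrt{13542 - 16621} + \left(\frac{39}{2} + 2 \left(-81\right)^{2} + 16 \left(-81\right)\right) = \sqrt{-3079} + \left(\frac{39}{2} + 2 \cdot 6561 - 1296\right) = i \sqrt{3079} + \left(\frac{39}{2} + 13122 - 1296\right) = i \sqrt{3079} + \frac{23691}{2} = \frac{23691}{2} + i \sqrt{3079}$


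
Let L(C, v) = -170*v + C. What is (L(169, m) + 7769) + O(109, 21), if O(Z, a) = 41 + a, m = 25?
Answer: 3750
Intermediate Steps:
L(C, v) = C - 170*v
(L(169, m) + 7769) + O(109, 21) = ((169 - 170*25) + 7769) + (41 + 21) = ((169 - 4250) + 7769) + 62 = (-4081 + 7769) + 62 = 3688 + 62 = 3750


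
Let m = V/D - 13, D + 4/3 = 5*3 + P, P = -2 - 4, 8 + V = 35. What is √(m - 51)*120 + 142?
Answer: 142 + 120*I*√31993/23 ≈ 142.0 + 933.21*I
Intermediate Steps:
V = 27 (V = -8 + 35 = 27)
P = -6
D = 23/3 (D = -4/3 + (5*3 - 6) = -4/3 + (15 - 6) = -4/3 + 9 = 23/3 ≈ 7.6667)
m = -218/23 (m = 27/(23/3) - 13 = 27*(3/23) - 13 = 81/23 - 13 = -218/23 ≈ -9.4783)
√(m - 51)*120 + 142 = √(-218/23 - 51)*120 + 142 = √(-1391/23)*120 + 142 = (I*√31993/23)*120 + 142 = 120*I*√31993/23 + 142 = 142 + 120*I*√31993/23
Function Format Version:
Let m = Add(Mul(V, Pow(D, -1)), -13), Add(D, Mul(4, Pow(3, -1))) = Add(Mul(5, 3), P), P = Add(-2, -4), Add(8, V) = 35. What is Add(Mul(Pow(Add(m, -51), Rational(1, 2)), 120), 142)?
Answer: Add(142, Mul(Rational(120, 23), I, Pow(31993, Rational(1, 2)))) ≈ Add(142.00, Mul(933.21, I))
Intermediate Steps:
V = 27 (V = Add(-8, 35) = 27)
P = -6
D = Rational(23, 3) (D = Add(Rational(-4, 3), Add(Mul(5, 3), -6)) = Add(Rational(-4, 3), Add(15, -6)) = Add(Rational(-4, 3), 9) = Rational(23, 3) ≈ 7.6667)
m = Rational(-218, 23) (m = Add(Mul(27, Pow(Rational(23, 3), -1)), -13) = Add(Mul(27, Rational(3, 23)), -13) = Add(Rational(81, 23), -13) = Rational(-218, 23) ≈ -9.4783)
Add(Mul(Pow(Add(m, -51), Rational(1, 2)), 120), 142) = Add(Mul(Pow(Add(Rational(-218, 23), -51), Rational(1, 2)), 120), 142) = Add(Mul(Pow(Rational(-1391, 23), Rational(1, 2)), 120), 142) = Add(Mul(Mul(Rational(1, 23), I, Pow(31993, Rational(1, 2))), 120), 142) = Add(Mul(Rational(120, 23), I, Pow(31993, Rational(1, 2))), 142) = Add(142, Mul(Rational(120, 23), I, Pow(31993, Rational(1, 2))))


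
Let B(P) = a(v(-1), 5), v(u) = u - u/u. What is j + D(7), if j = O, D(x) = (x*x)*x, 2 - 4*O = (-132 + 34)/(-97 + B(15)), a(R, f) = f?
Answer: 63155/184 ≈ 343.23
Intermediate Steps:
v(u) = -1 + u (v(u) = u - 1*1 = u - 1 = -1 + u)
B(P) = 5
O = 43/184 (O = 1/2 - (-132 + 34)/(4*(-97 + 5)) = 1/2 - (-49)/(2*(-92)) = 1/2 - (-49)*(-1)/(2*92) = 1/2 - 1/4*49/46 = 1/2 - 49/184 = 43/184 ≈ 0.23370)
D(x) = x**3 (D(x) = x**2*x = x**3)
j = 43/184 ≈ 0.23370
j + D(7) = 43/184 + 7**3 = 43/184 + 343 = 63155/184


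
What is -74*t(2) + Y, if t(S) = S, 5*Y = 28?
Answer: -712/5 ≈ -142.40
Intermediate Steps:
Y = 28/5 (Y = (1/5)*28 = 28/5 ≈ 5.6000)
-74*t(2) + Y = -74*2 + 28/5 = -148 + 28/5 = -712/5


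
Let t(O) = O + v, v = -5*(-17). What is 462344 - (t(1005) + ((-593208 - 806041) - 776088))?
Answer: 2636591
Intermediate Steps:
v = 85
t(O) = 85 + O (t(O) = O + 85 = 85 + O)
462344 - (t(1005) + ((-593208 - 806041) - 776088)) = 462344 - ((85 + 1005) + ((-593208 - 806041) - 776088)) = 462344 - (1090 + (-1399249 - 776088)) = 462344 - (1090 - 2175337) = 462344 - 1*(-2174247) = 462344 + 2174247 = 2636591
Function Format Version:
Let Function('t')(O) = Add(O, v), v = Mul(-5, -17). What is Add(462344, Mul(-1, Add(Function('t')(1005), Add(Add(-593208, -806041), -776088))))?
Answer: 2636591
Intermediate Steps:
v = 85
Function('t')(O) = Add(85, O) (Function('t')(O) = Add(O, 85) = Add(85, O))
Add(462344, Mul(-1, Add(Function('t')(1005), Add(Add(-593208, -806041), -776088)))) = Add(462344, Mul(-1, Add(Add(85, 1005), Add(Add(-593208, -806041), -776088)))) = Add(462344, Mul(-1, Add(1090, Add(-1399249, -776088)))) = Add(462344, Mul(-1, Add(1090, -2175337))) = Add(462344, Mul(-1, -2174247)) = Add(462344, 2174247) = 2636591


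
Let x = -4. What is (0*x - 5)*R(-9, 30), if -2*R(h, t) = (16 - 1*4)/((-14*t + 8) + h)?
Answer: -30/421 ≈ -0.071259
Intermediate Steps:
R(h, t) = -6/(8 + h - 14*t) (R(h, t) = -(16 - 1*4)/(2*((-14*t + 8) + h)) = -(16 - 4)/(2*((8 - 14*t) + h)) = -6/(8 + h - 14*t))
(0*x - 5)*R(-9, 30) = (0*(-4) - 5)*(6/(-8 - 1*(-9) + 14*30)) = (0 - 5)*(6/(-8 + 9 + 420)) = -30/421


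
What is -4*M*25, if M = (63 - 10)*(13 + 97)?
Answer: -583000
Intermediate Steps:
M = 5830 (M = 53*110 = 5830)
-4*M*25 = -4*5830*25 = -23320*25 = -583000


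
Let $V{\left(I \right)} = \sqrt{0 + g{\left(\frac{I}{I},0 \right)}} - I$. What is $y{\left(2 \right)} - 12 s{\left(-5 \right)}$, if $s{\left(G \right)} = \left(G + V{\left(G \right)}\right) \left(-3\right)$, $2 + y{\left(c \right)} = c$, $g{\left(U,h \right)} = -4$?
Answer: $72 i \approx 72.0 i$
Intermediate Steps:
$y{\left(c \right)} = -2 + c$
$V{\left(I \right)} = - I + 2 i$ ($V{\left(I \right)} = \sqrt{0 - 4} - I = \sqrt{-4} - I = 2 i - I = - I + 2 i$)
$s{\left(G \right)} = - 6 i$ ($s{\left(G \right)} = \left(G - \left(G - 2 i\right)\right) \left(-3\right) = 2 i \left(-3\right) = - 6 i$)
$y{\left(2 \right)} - 12 s{\left(-5 \right)} = \left(-2 + 2\right) - 12 \left(- 6 i\right) = 0 + 72 i = 72 i$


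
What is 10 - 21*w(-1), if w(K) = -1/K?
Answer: -11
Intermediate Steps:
10 - 21*w(-1) = 10 - (-21)/(-1) = 10 - (-21)*(-1) = 10 - 21*1 = 10 - 21 = -11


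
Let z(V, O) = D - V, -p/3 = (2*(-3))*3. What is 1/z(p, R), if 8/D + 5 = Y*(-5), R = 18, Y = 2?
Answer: -15/818 ≈ -0.018337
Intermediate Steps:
D = -8/15 (D = 8/(-5 + 2*(-5)) = 8/(-5 - 10) = 8/(-15) = 8*(-1/15) = -8/15 ≈ -0.53333)
p = 54 (p = -3*2*(-3)*3 = -(-18)*3 = -3*(-18) = 54)
z(V, O) = -8/15 - V
1/z(p, R) = 1/(-8/15 - 1*54) = 1/(-8/15 - 54) = 1/(-818/15) = -15/818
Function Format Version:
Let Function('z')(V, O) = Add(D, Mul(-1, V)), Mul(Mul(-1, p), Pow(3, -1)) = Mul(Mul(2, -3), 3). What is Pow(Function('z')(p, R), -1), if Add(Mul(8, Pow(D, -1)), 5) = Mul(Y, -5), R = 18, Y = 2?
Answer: Rational(-15, 818) ≈ -0.018337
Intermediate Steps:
D = Rational(-8, 15) (D = Mul(8, Pow(Add(-5, Mul(2, -5)), -1)) = Mul(8, Pow(Add(-5, -10), -1)) = Mul(8, Pow(-15, -1)) = Mul(8, Rational(-1, 15)) = Rational(-8, 15) ≈ -0.53333)
p = 54 (p = Mul(-3, Mul(Mul(2, -3), 3)) = Mul(-3, Mul(-6, 3)) = Mul(-3, -18) = 54)
Function('z')(V, O) = Add(Rational(-8, 15), Mul(-1, V))
Pow(Function('z')(p, R), -1) = Pow(Add(Rational(-8, 15), Mul(-1, 54)), -1) = Pow(Add(Rational(-8, 15), -54), -1) = Pow(Rational(-818, 15), -1) = Rational(-15, 818)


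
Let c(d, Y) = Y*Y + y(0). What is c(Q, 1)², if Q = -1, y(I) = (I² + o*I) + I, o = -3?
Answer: 1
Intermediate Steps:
y(I) = I² - 2*I (y(I) = (I² - 3*I) + I = I² - 2*I)
c(d, Y) = Y² (c(d, Y) = Y*Y + 0*(-2 + 0) = Y² + 0*(-2) = Y² + 0 = Y²)
c(Q, 1)² = (1²)² = 1² = 1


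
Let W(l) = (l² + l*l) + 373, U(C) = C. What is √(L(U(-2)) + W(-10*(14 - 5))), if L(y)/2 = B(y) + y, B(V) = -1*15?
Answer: √16539 ≈ 128.60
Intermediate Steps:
B(V) = -15
L(y) = -30 + 2*y (L(y) = 2*(-15 + y) = -30 + 2*y)
W(l) = 373 + 2*l² (W(l) = (l² + l²) + 373 = 2*l² + 373 = 373 + 2*l²)
√(L(U(-2)) + W(-10*(14 - 5))) = √((-30 + 2*(-2)) + (373 + 2*(-10*(14 - 5))²)) = √((-30 - 4) + (373 + 2*(-10*9)²)) = √(-34 + (373 + 2*(-90)²)) = √(-34 + (373 + 2*8100)) = √(-34 + (373 + 16200)) = √(-34 + 16573) = √16539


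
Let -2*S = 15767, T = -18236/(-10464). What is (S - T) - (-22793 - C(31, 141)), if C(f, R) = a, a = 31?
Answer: 39079789/2616 ≈ 14939.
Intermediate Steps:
C(f, R) = 31
T = 4559/2616 (T = -18236*(-1/10464) = 4559/2616 ≈ 1.7427)
S = -15767/2 (S = -1/2*15767 = -15767/2 ≈ -7883.5)
(S - T) - (-22793 - C(31, 141)) = (-15767/2 - 1*4559/2616) - (-22793 - 1*31) = (-15767/2 - 4559/2616) - (-22793 - 31) = -20627795/2616 - 1*(-22824) = -20627795/2616 + 22824 = 39079789/2616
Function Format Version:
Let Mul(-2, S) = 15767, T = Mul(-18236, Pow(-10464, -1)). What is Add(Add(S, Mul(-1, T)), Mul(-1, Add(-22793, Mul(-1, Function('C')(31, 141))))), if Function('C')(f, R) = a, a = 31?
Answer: Rational(39079789, 2616) ≈ 14939.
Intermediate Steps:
Function('C')(f, R) = 31
T = Rational(4559, 2616) (T = Mul(-18236, Rational(-1, 10464)) = Rational(4559, 2616) ≈ 1.7427)
S = Rational(-15767, 2) (S = Mul(Rational(-1, 2), 15767) = Rational(-15767, 2) ≈ -7883.5)
Add(Add(S, Mul(-1, T)), Mul(-1, Add(-22793, Mul(-1, Function('C')(31, 141))))) = Add(Add(Rational(-15767, 2), Mul(-1, Rational(4559, 2616))), Mul(-1, Add(-22793, Mul(-1, 31)))) = Add(Add(Rational(-15767, 2), Rational(-4559, 2616)), Mul(-1, Add(-22793, -31))) = Add(Rational(-20627795, 2616), Mul(-1, -22824)) = Add(Rational(-20627795, 2616), 22824) = Rational(39079789, 2616)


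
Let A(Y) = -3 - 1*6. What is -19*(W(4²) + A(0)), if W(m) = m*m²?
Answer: -77653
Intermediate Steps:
A(Y) = -9 (A(Y) = -3 - 6 = -9)
W(m) = m³
-19*(W(4²) + A(0)) = -19*((4²)³ - 9) = -19*(16³ - 9) = -19*(4096 - 9) = -19*4087 = -77653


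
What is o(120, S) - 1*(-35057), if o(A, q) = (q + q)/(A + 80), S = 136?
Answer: 876459/25 ≈ 35058.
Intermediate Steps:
o(A, q) = 2*q/(80 + A) (o(A, q) = (2*q)/(80 + A) = 2*q/(80 + A))
o(120, S) - 1*(-35057) = 2*136/(80 + 120) - 1*(-35057) = 2*136/200 + 35057 = 2*136*(1/200) + 35057 = 34/25 + 35057 = 876459/25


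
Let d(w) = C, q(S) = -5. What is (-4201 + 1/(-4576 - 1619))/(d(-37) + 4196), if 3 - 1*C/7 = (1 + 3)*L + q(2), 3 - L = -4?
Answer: -6506299/6281730 ≈ -1.0357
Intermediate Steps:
L = 7 (L = 3 - 1*(-4) = 3 + 4 = 7)
C = -140 (C = 21 - 7*((1 + 3)*7 - 5) = 21 - 7*(4*7 - 5) = 21 - 7*(28 - 5) = 21 - 7*23 = 21 - 161 = -140)
d(w) = -140
(-4201 + 1/(-4576 - 1619))/(d(-37) + 4196) = (-4201 + 1/(-4576 - 1619))/(-140 + 4196) = (-4201 + 1/(-6195))/4056 = (-4201 - 1/6195)*(1/4056) = -26025196/6195*1/4056 = -6506299/6281730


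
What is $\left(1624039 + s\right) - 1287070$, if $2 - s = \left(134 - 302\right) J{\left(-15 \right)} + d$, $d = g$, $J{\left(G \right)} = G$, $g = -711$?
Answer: $335162$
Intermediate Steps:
$d = -711$
$s = -1807$ ($s = 2 - \left(\left(134 - 302\right) \left(-15\right) - 711\right) = 2 - \left(\left(-168\right) \left(-15\right) - 711\right) = 2 - \left(2520 - 711\right) = 2 - 1809 = -1807$)
$\left(1624039 + s\right) - 1287070 = \left(1624039 - 1807\right) - 1287070 = 1622232 - 1287070 = 335162$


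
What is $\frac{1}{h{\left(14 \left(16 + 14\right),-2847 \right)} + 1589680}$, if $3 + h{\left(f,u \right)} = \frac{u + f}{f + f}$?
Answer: $\frac{280}{445108751} \approx 6.2906 \cdot 10^{-7}$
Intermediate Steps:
$h{\left(f,u \right)} = -3 + \frac{f + u}{2 f}$ ($h{\left(f,u \right)} = -3 + \frac{u + f}{f + f} = -3 + \frac{f + u}{2 f}$)
$\frac{1}{h{\left(14 \left(16 + 14\right),-2847 \right)} + 1589680} = \frac{1}{\frac{-2847 - 5 \cdot 14 \left(16 + 14\right)}{2 \cdot 14 \left(16 + 14\right)} + 1589680} = \frac{1}{\frac{-2847 - 5 \cdot 14 \cdot 30}{2 \cdot 14 \cdot 30} + 1589680} = \frac{1}{\frac{-2847 - 2100}{2 \cdot 420} + 1589680} = \frac{1}{\frac{1}{2} \cdot \frac{1}{420} \left(-2847 - 2100\right) + 1589680} = \frac{1}{\frac{1}{2} \cdot \frac{1}{420} \left(-4947\right) + 1589680} = \frac{1}{- \frac{1649}{280} + 1589680} = \frac{1}{\frac{445108751}{280}} = \frac{280}{445108751}$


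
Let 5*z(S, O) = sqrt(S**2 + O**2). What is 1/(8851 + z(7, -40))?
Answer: 221275/1958503376 - 5*sqrt(1649)/1958503376 ≈ 0.00011288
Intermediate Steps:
z(S, O) = sqrt(O**2 + S**2)/5 (z(S, O) = sqrt(S**2 + O**2)/5 = sqrt(O**2 + S**2)/5)
1/(8851 + z(7, -40)) = 1/(8851 + sqrt((-40)**2 + 7**2)/5) = 1/(8851 + sqrt(1600 + 49)/5) = 1/(8851 + sqrt(1649)/5)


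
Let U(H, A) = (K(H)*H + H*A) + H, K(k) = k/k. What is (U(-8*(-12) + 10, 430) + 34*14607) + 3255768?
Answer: 3798198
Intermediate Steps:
K(k) = 1
U(H, A) = 2*H + A*H (U(H, A) = (1*H + H*A) + H = (H + A*H) + H = 2*H + A*H)
(U(-8*(-12) + 10, 430) + 34*14607) + 3255768 = ((-8*(-12) + 10)*(2 + 430) + 34*14607) + 3255768 = ((96 + 10)*432 + 496638) + 3255768 = (106*432 + 496638) + 3255768 = (45792 + 496638) + 3255768 = 542430 + 3255768 = 3798198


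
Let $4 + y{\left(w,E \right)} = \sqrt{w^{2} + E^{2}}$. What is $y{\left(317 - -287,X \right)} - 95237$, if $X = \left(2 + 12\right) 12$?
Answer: $-95241 + 68 \sqrt{85} \approx -94614.0$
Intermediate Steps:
$X = 168$ ($X = 14 \cdot 12 = 168$)
$y{\left(w,E \right)} = -4 + \sqrt{E^{2} + w^{2}}$ ($y{\left(w,E \right)} = -4 + \sqrt{w^{2} + E^{2}} = -4 + \sqrt{E^{2} + w^{2}}$)
$y{\left(317 - -287,X \right)} - 95237 = \left(-4 + \sqrt{168^{2} + \left(317 - -287\right)^{2}}\right) - 95237 = \left(-4 + \sqrt{28224 + \left(317 + 287\right)^{2}}\right) - 95237 = \left(-4 + \sqrt{28224 + 604^{2}}\right) - 95237 = \left(-4 + \sqrt{28224 + 364816}\right) - 95237 = \left(-4 + \sqrt{393040}\right) - 95237 = \left(-4 + 68 \sqrt{85}\right) - 95237 = -95241 + 68 \sqrt{85}$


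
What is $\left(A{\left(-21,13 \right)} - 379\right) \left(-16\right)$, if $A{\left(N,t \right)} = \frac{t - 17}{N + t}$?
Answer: $6056$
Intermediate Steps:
$A{\left(N,t \right)} = \frac{-17 + t}{N + t}$
$\left(A{\left(-21,13 \right)} - 379\right) \left(-16\right) = \left(\frac{-17 + 13}{-21 + 13} - 379\right) \left(-16\right) = \left(\frac{1}{-8} \left(-4\right) - 379\right) \left(-16\right) = \left(\left(- \frac{1}{8}\right) \left(-4\right) - 379\right) \left(-16\right) = \left(\frac{1}{2} - 379\right) \left(-16\right) = \left(- \frac{757}{2}\right) \left(-16\right) = 6056$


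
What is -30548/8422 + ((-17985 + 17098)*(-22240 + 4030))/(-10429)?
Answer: -68176501516/43916519 ≈ -1552.4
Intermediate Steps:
-30548/8422 + ((-17985 + 17098)*(-22240 + 4030))/(-10429) = -30548*1/8422 - 887*(-18210)*(-1/10429) = -15274/4211 + 16152270*(-1/10429) = -15274/4211 - 16152270/10429 = -68176501516/43916519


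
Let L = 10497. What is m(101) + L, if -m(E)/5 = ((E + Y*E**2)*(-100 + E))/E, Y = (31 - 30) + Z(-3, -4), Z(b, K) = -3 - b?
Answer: 9987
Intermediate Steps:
Y = 1 (Y = (31 - 30) + (-3 - 1*(-3)) = 1 + (-3 + 3) = 1 + 0 = 1)
m(E) = -5*(-100 + E)*(E + E**2)/E (m(E) = -5*(E + 1*E**2)*(-100 + E)/E = -5*(E + E**2)*(-100 + E)/E = -5*(-100 + E)*(E + E**2)/E)
m(101) + L = (500 - 5*101**2 + 495*101) + 10497 = (500 - 5*10201 + 49995) + 10497 = (500 - 51005 + 49995) + 10497 = -510 + 10497 = 9987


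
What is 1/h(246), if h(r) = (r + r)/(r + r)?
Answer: 1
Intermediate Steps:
h(r) = 1 (h(r) = (2*r)/((2*r)) = (2*r)*(1/(2*r)) = 1)
1/h(246) = 1/1 = 1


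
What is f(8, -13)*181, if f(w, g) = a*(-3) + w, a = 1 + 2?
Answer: -181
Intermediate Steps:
a = 3
f(w, g) = -9 + w (f(w, g) = 3*(-3) + w = -9 + w)
f(8, -13)*181 = (-9 + 8)*181 = -1*181 = -181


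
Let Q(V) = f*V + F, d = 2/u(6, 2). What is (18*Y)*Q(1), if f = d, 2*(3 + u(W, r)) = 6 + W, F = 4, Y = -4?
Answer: -336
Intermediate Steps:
u(W, r) = W/2 (u(W, r) = -3 + (6 + W)/2 = -3 + (3 + W/2) = W/2)
d = ⅔ (d = 2/(((½)*6)) = 2/3 = 2*(⅓) = ⅔ ≈ 0.66667)
f = ⅔ ≈ 0.66667
Q(V) = 4 + 2*V/3 (Q(V) = 2*V/3 + 4 = 4 + 2*V/3)
(18*Y)*Q(1) = (18*(-4))*(4 + (⅔)*1) = -72*(4 + ⅔) = -72*14/3 = -336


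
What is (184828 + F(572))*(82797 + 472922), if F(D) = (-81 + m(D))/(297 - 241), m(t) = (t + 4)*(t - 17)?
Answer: 847071913039/8 ≈ 1.0588e+11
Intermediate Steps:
m(t) = (-17 + t)*(4 + t) (m(t) = (4 + t)*(-17 + t) = (-17 + t)*(4 + t))
F(D) = -149/56 - 13*D/56 + D²/56 (F(D) = (-81 + (-68 + D² - 13*D))/(297 - 241) = (-149 + D² - 13*D)/56 = (-149 + D² - 13*D)*(1/56) = -149/56 - 13*D/56 + D²/56)
(184828 + F(572))*(82797 + 472922) = (184828 + (-149/56 - 13/56*572 + (1/56)*572²))*(82797 + 472922) = (184828 + (-149/56 - 1859/14 + (1/56)*327184))*555719 = (184828 + (-149/56 - 1859/14 + 40898/7))*555719 = (184828 + 45657/8)*555719 = (1524281/8)*555719 = 847071913039/8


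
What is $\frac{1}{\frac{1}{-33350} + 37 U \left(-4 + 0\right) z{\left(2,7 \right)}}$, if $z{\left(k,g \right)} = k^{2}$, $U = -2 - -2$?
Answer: $-33350$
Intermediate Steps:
$U = 0$ ($U = -2 + 2 = 0$)
$\frac{1}{\frac{1}{-33350} + 37 U \left(-4 + 0\right) z{\left(2,7 \right)}} = \frac{1}{\frac{1}{-33350} + 37 \cdot 0 \left(-4 + 0\right) 2^{2}} = \frac{1}{- \frac{1}{33350} + 37 \cdot 0 \left(-4\right) 4} = \frac{1}{- \frac{1}{33350} + 37 \cdot 0 \cdot 4} = \frac{1}{- \frac{1}{33350} + 0 \cdot 4} = \frac{1}{- \frac{1}{33350} + 0} = \frac{1}{- \frac{1}{33350}} = -33350$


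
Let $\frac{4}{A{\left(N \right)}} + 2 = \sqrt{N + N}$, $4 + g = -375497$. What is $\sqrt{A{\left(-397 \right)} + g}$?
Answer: $\sqrt{\frac{751006 - 375501 i \sqrt{794}}{-2 + i \sqrt{794}}} \approx 0.0001 - 612.78 i$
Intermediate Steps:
$g = -375501$ ($g = -4 - 375497 = -375501$)
$A{\left(N \right)} = \frac{4}{-2 + \sqrt{2} \sqrt{N}}$ ($A{\left(N \right)} = \frac{4}{-2 + \sqrt{N + N}} = \frac{4}{-2 + \sqrt{2 N}} = \frac{4}{-2 + \sqrt{2} \sqrt{N}}$)
$\sqrt{A{\left(-397 \right)} + g} = \sqrt{\frac{4}{-2 + \sqrt{2} \sqrt{-397}} - 375501} = \sqrt{\frac{4}{-2 + \sqrt{2} i \sqrt{397}} - 375501} = \sqrt{\frac{4}{-2 + i \sqrt{794}} - 375501} = \sqrt{-375501 + \frac{4}{-2 + i \sqrt{794}}}$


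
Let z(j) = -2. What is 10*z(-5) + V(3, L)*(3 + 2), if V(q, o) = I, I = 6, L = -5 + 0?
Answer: 10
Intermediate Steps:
L = -5
V(q, o) = 6
10*z(-5) + V(3, L)*(3 + 2) = 10*(-2) + 6*(3 + 2) = -20 + 6*5 = -20 + 30 = 10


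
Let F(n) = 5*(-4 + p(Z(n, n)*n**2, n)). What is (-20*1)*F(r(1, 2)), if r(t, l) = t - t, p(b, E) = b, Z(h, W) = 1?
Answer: 400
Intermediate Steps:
r(t, l) = 0
F(n) = -20 + 5*n**2 (F(n) = 5*(-4 + 1*n**2) = 5*(-4 + n**2) = -20 + 5*n**2)
(-20*1)*F(r(1, 2)) = (-20*1)*(-20 + 5*0**2) = -20*(-20 + 5*0) = -20*(-20 + 0) = -20*(-20) = 400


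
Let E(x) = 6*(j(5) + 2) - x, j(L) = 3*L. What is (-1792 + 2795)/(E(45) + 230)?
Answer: 1003/287 ≈ 3.4948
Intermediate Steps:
E(x) = 102 - x (E(x) = 6*(3*5 + 2) - x = 6*(15 + 2) - x = 6*17 - x = 102 - x)
(-1792 + 2795)/(E(45) + 230) = (-1792 + 2795)/((102 - 1*45) + 230) = 1003/((102 - 45) + 230) = 1003/(57 + 230) = 1003/287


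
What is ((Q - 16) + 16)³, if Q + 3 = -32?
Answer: -42875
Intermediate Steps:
Q = -35 (Q = -3 - 32 = -35)
((Q - 16) + 16)³ = ((-35 - 16) + 16)³ = (-51 + 16)³ = (-35)³ = -42875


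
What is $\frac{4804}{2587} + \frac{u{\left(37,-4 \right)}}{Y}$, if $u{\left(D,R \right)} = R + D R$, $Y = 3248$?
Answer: $\frac{1901271}{1050322} \approx 1.8102$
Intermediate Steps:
$\frac{4804}{2587} + \frac{u{\left(37,-4 \right)}}{Y} = \frac{4804}{2587} + \frac{\left(-4\right) \left(1 + 37\right)}{3248} = 4804 \cdot \frac{1}{2587} + \left(-4\right) 38 \cdot \frac{1}{3248} = \frac{4804}{2587} - \frac{19}{406} = \frac{1901271}{1050322}$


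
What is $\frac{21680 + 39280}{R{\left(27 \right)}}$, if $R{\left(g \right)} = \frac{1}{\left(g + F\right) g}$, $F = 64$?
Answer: $149778720$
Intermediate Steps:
$R{\left(g \right)} = \frac{1}{g \left(64 + g\right)}$ ($R{\left(g \right)} = \frac{1}{\left(g + 64\right) g} = \frac{1}{\left(64 + g\right) g} = \frac{1}{g \left(64 + g\right)}$)
$\frac{21680 + 39280}{R{\left(27 \right)}} = \frac{21680 + 39280}{\frac{1}{27} \frac{1}{64 + 27}} = \frac{60960}{\frac{1}{27} \cdot \frac{1}{91}} = 60960 \frac{1}{\frac{1}{2457}} = 60960 \cdot 2457 = 149778720$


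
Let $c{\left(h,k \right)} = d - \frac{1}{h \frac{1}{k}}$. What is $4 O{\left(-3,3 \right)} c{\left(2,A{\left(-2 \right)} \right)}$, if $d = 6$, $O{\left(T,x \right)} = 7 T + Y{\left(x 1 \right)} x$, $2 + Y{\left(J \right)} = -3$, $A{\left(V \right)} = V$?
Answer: $-1008$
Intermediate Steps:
$Y{\left(J \right)} = -5$ ($Y{\left(J \right)} = -2 - 3 = -5$)
$O{\left(T,x \right)} = - 5 x + 7 T$ ($O{\left(T,x \right)} = 7 T - 5 x = - 5 x + 7 T$)
$c{\left(h,k \right)} = 6 - \frac{k}{h}$ ($c{\left(h,k \right)} = 6 - \frac{1}{h \frac{1}{k}} = 6 - \frac{k}{h}$)
$4 O{\left(-3,3 \right)} c{\left(2,A{\left(-2 \right)} \right)} = 4 \left(\left(-5\right) 3 + 7 \left(-3\right)\right) \left(6 - - \frac{2}{2}\right) = 4 \left(-15 - 21\right) \left(6 - \left(-2\right) \frac{1}{2}\right) = 4 \left(-36\right) \left(6 + 1\right) = \left(-144\right) 7 = -1008$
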